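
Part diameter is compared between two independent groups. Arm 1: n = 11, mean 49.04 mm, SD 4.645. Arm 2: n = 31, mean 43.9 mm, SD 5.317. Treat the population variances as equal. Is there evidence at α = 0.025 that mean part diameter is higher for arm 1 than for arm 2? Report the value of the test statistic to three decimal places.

Let group 1 = arm 1, group 2 = arm 2. H0: μ_1 = μ_2; H1: μ_1 > μ_2 (two-sample pooled-variance t-test, right-tailed).
s_p² = [(11−1)·4.645² + (31−1)·5.317²]/(11+31−2) = 26.5969
t = (49.04 − 43.9)/√[26.5969·(1/11 + 1/31)] = 2.840
df = n₁ + n₂ − 2 = 40
p-value = P(T ≥ 2.840) ≈ 0.004
Since p ≈ 0.004 < α = 0.025, reject H0; the evidence is statistically significant.

2.840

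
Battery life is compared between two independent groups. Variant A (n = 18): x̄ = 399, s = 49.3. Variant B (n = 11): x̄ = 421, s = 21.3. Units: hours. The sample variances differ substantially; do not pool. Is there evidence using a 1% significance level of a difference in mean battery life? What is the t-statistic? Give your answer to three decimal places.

-1.657

Let group 1 = variant A, group 2 = variant B. H0: μ_1 = μ_2; H1: μ_1 ≠ μ_2 (Welch's two-sample t-test, two-sided).
t = (x̄_1 − x̄_2)/√(s_1²/n_1 + s_2²/n_2) = (399 − 421)/√(49.3²/18 + 21.3²/11) = -1.657
Welch–Satterthwaite df ≈ 25.01
Two-sided p-value ≈ 0.110
Since p ≈ 0.110 > α = 0.01, fail to reject H0; the data do not provide sufficient evidence against H0.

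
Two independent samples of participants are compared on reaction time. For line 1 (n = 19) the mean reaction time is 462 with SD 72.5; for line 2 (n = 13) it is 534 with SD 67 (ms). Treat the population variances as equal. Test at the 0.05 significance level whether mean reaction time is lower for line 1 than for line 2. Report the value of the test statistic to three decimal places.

Let group 1 = line 1, group 2 = line 2. H0: μ_1 = μ_2; H1: μ_1 < μ_2 (two-sample pooled-variance t-test, left-tailed).
s_p² = [(19−1)·72.5² + (13−1)·67²]/(19+13−2) = 4949.35
t = (462 − 534)/√[4949.35·(1/19 + 1/13)] = -2.843
df = n₁ + n₂ − 2 = 30
p-value = P(T ≤ -2.843) ≈ 0.004
Since p ≈ 0.004 < α = 0.05, reject H0; the data support H1.

-2.843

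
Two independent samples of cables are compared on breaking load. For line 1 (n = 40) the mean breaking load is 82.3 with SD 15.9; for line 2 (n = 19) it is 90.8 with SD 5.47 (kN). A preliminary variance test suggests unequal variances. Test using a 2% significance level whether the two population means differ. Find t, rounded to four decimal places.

-3.0251

Let group 1 = line 1, group 2 = line 2. H0: μ_1 = μ_2; H1: μ_1 ≠ μ_2 (Welch's two-sample t-test, two-sided).
t = (x̄_1 − x̄_2)/√(s_1²/n_1 + s_2²/n_2) = (82.3 − 90.8)/√(15.9²/40 + 5.47²/19) = -3.0251
Welch–Satterthwaite df ≈ 53.64
Two-sided p-value ≈ 0.0038
Since p ≈ 0.0038 < α = 0.02, reject H0; the evidence is statistically significant.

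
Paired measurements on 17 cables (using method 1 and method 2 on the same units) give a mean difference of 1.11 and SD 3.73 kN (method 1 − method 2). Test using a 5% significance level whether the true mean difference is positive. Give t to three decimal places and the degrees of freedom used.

t = 1.227, df = 16

H0: μ_d = 0; H1: μ_d > 0 (paired t-test on the differences, right-tailed).
t = d̄/(s_d/√n) = 1.11/(3.73/√17) = 1.227
df = n − 1 = 16
p-value = P(T ≥ 1.227) ≈ 0.1188
Since p ≈ 0.1188 > α = 0.05, fail to reject H0; the evidence is not statistically significant.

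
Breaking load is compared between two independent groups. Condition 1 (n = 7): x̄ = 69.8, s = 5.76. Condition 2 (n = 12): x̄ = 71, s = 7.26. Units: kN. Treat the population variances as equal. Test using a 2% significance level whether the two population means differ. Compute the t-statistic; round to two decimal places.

-0.37

Let group 1 = condition 1, group 2 = condition 2. H0: μ_1 = μ_2; H1: μ_1 ≠ μ_2 (two-sample pooled-variance t-test, two-sided).
s_p² = [(7−1)·5.76² + (12−1)·7.26²]/(7+12−2) = 45.8147
t = (69.8 − 71)/√[45.8147·(1/7 + 1/12)] = -0.37
df = n₁ + n₂ − 2 = 17
Two-sided p-value ≈ 0.7139
Since p ≈ 0.7139 > α = 0.02, fail to reject H0; the evidence is not statistically significant.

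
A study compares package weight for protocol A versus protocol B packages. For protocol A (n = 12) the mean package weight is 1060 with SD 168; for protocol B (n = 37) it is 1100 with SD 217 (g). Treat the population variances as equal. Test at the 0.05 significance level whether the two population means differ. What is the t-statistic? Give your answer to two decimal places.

-0.58

Let group 1 = protocol A, group 2 = protocol B. H0: μ_1 = μ_2; H1: μ_1 ≠ μ_2 (two-sample pooled-variance t-test, two-sided).
s_p² = [(12−1)·168² + (37−1)·217²]/(12+37−2) = 42673.8
t = (1060 − 1100)/√[42673.8·(1/12 + 1/37)] = -0.58
df = n₁ + n₂ − 2 = 47
Two-sided p-value ≈ 0.563
Since p ≈ 0.563 > α = 0.05, fail to reject H0; the evidence is not statistically significant.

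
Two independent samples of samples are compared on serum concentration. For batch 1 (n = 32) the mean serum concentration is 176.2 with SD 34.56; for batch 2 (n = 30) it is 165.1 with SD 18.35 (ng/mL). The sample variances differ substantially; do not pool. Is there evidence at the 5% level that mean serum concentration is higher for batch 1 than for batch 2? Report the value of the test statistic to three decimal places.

Let group 1 = batch 1, group 2 = batch 2. H0: μ_1 = μ_2; H1: μ_1 > μ_2 (Welch's two-sample t-test, right-tailed).
t = (x̄_1 − x̄_2)/√(s_1²/n_1 + s_2²/n_2) = (176.2 − 165.1)/√(34.56²/32 + 18.35²/30) = 1.593
Welch–Satterthwaite df ≈ 47.82
p-value = P(T ≥ 1.593) ≈ 0.0589
Since p ≈ 0.0589 > α = 0.05, fail to reject H0; the data do not provide sufficient evidence against H0.

1.593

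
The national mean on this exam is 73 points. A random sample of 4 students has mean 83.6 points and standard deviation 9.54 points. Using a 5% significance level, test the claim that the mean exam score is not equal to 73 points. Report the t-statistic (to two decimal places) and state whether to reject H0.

t = 2.22; fail to reject H0

H0: μ = 73; H1: μ ≠ 73 (one-sample t-test, two-sided).
t = (x̄ − μ₀)/(s/√n) = (83.6 − 73)/(9.54/√4) = 2.22
df = n − 1 = 3
Two-sided p-value ≈ 0.1128
Since p ≈ 0.1128 > α = 0.05, fail to reject H0; the evidence is not statistically significant.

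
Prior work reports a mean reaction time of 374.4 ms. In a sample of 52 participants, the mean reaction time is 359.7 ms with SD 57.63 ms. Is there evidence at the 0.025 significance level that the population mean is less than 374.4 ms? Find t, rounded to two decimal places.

-1.84

H0: μ = 374.4; H1: μ < 374.4 (one-sample t-test, left-tailed).
t = (x̄ − μ₀)/(s/√n) = (359.7 − 374.4)/(57.63/√52) = -1.84
df = n − 1 = 51
p-value = P(T ≤ -1.84) ≈ 0.036
Since p ≈ 0.036 > α = 0.025, fail to reject H0; the evidence is not statistically significant.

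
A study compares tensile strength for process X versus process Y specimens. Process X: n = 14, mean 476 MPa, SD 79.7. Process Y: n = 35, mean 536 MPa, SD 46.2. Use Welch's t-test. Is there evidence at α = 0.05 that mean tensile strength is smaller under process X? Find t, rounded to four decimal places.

Let group 1 = process X, group 2 = process Y. H0: μ_1 = μ_2; H1: μ_1 < μ_2 (Welch's two-sample t-test, left-tailed).
t = (x̄_1 − x̄_2)/√(s_1²/n_1 + s_2²/n_2) = (476 − 536)/√(79.7²/14 + 46.2²/35) = -2.6447
Welch–Satterthwaite df ≈ 16.61
p-value = P(T ≤ -2.6447) ≈ 0.009
Since p ≈ 0.009 < α = 0.05, reject H0; the data support H1.

-2.6447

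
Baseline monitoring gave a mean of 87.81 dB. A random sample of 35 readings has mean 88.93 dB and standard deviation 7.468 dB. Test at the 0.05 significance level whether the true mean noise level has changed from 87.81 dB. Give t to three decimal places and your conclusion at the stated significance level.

t = 0.887; fail to reject H0

H0: μ = 87.81; H1: μ ≠ 87.81 (one-sample t-test, two-sided).
t = (x̄ − μ₀)/(s/√n) = (88.93 − 87.81)/(7.468/√35) = 0.887
df = n − 1 = 34
Two-sided p-value ≈ 0.381
Since p ≈ 0.381 > α = 0.05, fail to reject H0; the data do not provide sufficient evidence against H0.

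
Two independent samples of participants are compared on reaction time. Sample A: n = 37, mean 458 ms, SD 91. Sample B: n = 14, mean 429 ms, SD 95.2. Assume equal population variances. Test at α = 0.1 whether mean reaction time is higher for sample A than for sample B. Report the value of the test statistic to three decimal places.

Let group 1 = sample A, group 2 = sample B. H0: μ_1 = μ_2; H1: μ_1 > μ_2 (two-sample pooled-variance t-test, right-tailed).
s_p² = [(37−1)·91² + (14−1)·95.2²]/(37+14−2) = 8488.48
t = (458 − 429)/√[8488.48·(1/37 + 1/14)] = 1.003
df = n₁ + n₂ − 2 = 49
p-value = P(T ≥ 1.003) ≈ 0.160
Since p ≈ 0.160 > α = 0.1, fail to reject H0; the evidence is not statistically significant.

1.003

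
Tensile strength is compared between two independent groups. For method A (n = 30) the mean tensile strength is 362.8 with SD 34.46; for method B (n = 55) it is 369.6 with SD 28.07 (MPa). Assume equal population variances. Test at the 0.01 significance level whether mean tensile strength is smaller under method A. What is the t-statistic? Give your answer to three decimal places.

-0.984

Let group 1 = method A, group 2 = method B. H0: μ_1 = μ_2; H1: μ_1 < μ_2 (two-sample pooled-variance t-test, left-tailed).
s_p² = [(30−1)·34.46² + (55−1)·28.07²]/(30+55−2) = 927.533
t = (362.8 − 369.6)/√[927.533·(1/30 + 1/55)] = -0.984
df = n₁ + n₂ − 2 = 83
p-value = P(T ≤ -0.984) ≈ 0.164
Since p ≈ 0.164 > α = 0.01, fail to reject H0; the evidence is not statistically significant.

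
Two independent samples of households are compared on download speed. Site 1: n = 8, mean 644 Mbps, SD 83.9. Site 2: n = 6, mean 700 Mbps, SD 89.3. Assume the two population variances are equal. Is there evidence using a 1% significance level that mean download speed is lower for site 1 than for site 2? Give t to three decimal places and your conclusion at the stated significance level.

Let group 1 = site 1, group 2 = site 2. H0: μ_1 = μ_2; H1: μ_1 < μ_2 (two-sample pooled-variance t-test, left-tailed).
s_p² = [(8−1)·83.9² + (6−1)·89.3²]/(8+6−2) = 7428.91
t = (644 − 700)/√[7428.91·(1/8 + 1/6)] = -1.203
df = n₁ + n₂ − 2 = 12
p-value = P(T ≤ -1.203) ≈ 0.126
Since p ≈ 0.126 > α = 0.01, fail to reject H0; the evidence is not statistically significant.

t = -1.203; fail to reject H0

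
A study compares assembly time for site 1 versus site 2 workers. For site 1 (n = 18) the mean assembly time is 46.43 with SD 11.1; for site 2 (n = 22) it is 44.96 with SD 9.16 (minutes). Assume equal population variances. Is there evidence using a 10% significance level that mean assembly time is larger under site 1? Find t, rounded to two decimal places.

0.46

Let group 1 = site 1, group 2 = site 2. H0: μ_1 = μ_2; H1: μ_1 > μ_2 (two-sample pooled-variance t-test, right-tailed).
s_p² = [(18−1)·11.1² + (22−1)·9.16²]/(18+22−2) = 101.489
t = (46.43 − 44.96)/√[101.489·(1/18 + 1/22)] = 0.46
df = n₁ + n₂ − 2 = 38
p-value = P(T ≥ 0.46) ≈ 0.3244
Since p ≈ 0.3244 > α = 0.1, fail to reject H0; the data do not provide sufficient evidence against H0.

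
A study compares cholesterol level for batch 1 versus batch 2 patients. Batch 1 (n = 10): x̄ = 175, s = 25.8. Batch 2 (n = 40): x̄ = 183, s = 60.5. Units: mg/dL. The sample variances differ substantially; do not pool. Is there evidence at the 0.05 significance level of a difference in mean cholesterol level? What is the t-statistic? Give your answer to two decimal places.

-0.64

Let group 1 = batch 1, group 2 = batch 2. H0: μ_1 = μ_2; H1: μ_1 ≠ μ_2 (Welch's two-sample t-test, two-sided).
t = (x̄_1 − x̄_2)/√(s_1²/n_1 + s_2²/n_2) = (175 − 183)/√(25.8²/10 + 60.5²/40) = -0.64
Welch–Satterthwaite df ≈ 35.34
Two-sided p-value ≈ 0.529
Since p ≈ 0.529 > α = 0.05, fail to reject H0; the evidence is not statistically significant.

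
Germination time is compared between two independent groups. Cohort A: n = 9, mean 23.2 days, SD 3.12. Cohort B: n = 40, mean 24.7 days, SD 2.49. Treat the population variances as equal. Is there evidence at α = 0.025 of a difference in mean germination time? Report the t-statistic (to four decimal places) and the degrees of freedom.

Let group 1 = cohort A, group 2 = cohort B. H0: μ_1 = μ_2; H1: μ_1 ≠ μ_2 (two-sample pooled-variance t-test, two-sided).
s_p² = [(9−1)·3.12² + (40−1)·2.49²]/(9+40−2) = 6.80168
t = (23.2 − 24.7)/√[6.80168·(1/9 + 1/40)] = -1.5590
df = n₁ + n₂ − 2 = 47
Two-sided p-value ≈ 0.126
Since p ≈ 0.126 > α = 0.025, fail to reject H0; the data do not provide sufficient evidence against H0.

t = -1.5590, df = 47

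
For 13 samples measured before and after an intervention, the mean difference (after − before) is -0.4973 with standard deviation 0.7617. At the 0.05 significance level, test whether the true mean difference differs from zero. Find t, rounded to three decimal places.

-2.354

H0: μ_d = 0; H1: μ_d ≠ 0 (paired t-test on the differences, two-sided).
t = d̄/(s_d/√n) = -0.4973/(0.7617/√13) = -2.354
df = n − 1 = 12
Two-sided p-value ≈ 0.0364
Since p ≈ 0.0364 < α = 0.05, reject H0; the data support H1.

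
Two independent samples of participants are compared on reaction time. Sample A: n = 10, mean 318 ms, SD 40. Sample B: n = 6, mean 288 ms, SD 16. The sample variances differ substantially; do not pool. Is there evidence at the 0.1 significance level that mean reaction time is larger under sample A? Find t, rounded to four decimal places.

Let group 1 = sample A, group 2 = sample B. H0: μ_1 = μ_2; H1: μ_1 > μ_2 (Welch's two-sample t-test, right-tailed).
t = (x̄_1 − x̄_2)/√(s_1²/n_1 + s_2²/n_2) = (318 − 288)/√(40²/10 + 16²/6) = 2.1073
Welch–Satterthwaite df ≈ 12.80
p-value = P(T ≥ 2.1073) ≈ 0.0277
Since p ≈ 0.0277 < α = 0.1, reject H0; the evidence is statistically significant.

2.1073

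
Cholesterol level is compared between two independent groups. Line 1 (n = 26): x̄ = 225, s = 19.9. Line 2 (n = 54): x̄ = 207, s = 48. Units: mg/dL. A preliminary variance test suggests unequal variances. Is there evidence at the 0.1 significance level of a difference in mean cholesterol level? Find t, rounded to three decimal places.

Let group 1 = line 1, group 2 = line 2. H0: μ_1 = μ_2; H1: μ_1 ≠ μ_2 (Welch's two-sample t-test, two-sided).
t = (x̄_1 − x̄_2)/√(s_1²/n_1 + s_2²/n_2) = (225 − 207)/√(19.9²/26 + 48²/54) = 2.366
Welch–Satterthwaite df ≈ 76.84
Two-sided p-value ≈ 0.021
Since p ≈ 0.021 < α = 0.1, reject H0; the evidence is statistically significant.

2.366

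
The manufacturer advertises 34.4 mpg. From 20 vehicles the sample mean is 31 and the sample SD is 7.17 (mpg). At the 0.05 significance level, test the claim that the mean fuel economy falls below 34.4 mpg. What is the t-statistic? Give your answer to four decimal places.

-2.1207

H0: μ = 34.4; H1: μ < 34.4 (one-sample t-test, left-tailed).
t = (x̄ − μ₀)/(s/√n) = (31 − 34.4)/(7.17/√20) = -2.1207
df = n − 1 = 19
p-value = P(T ≤ -2.1207) ≈ 0.0237
Since p ≈ 0.0237 < α = 0.05, reject H0; the data support H1.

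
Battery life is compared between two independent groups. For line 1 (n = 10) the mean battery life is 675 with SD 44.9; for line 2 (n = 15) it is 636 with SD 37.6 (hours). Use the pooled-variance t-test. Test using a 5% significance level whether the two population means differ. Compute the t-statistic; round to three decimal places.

Let group 1 = line 1, group 2 = line 2. H0: μ_1 = μ_2; H1: μ_1 ≠ μ_2 (two-sample pooled-variance t-test, two-sided).
s_p² = [(10−1)·44.9² + (15−1)·37.6²]/(10+15−2) = 1649.42
t = (675 − 636)/√[1649.42·(1/10 + 1/15)] = 2.352
df = n₁ + n₂ − 2 = 23
Two-sided p-value ≈ 0.0276
Since p ≈ 0.0276 < α = 0.05, reject H0; the evidence is statistically significant.

2.352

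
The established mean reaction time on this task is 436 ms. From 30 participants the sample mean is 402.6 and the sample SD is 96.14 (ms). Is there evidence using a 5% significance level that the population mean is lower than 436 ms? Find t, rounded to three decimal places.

-1.903

H0: μ = 436; H1: μ < 436 (one-sample t-test, left-tailed).
t = (x̄ − μ₀)/(s/√n) = (402.6 − 436)/(96.14/√30) = -1.903
df = n − 1 = 29
p-value = P(T ≤ -1.903) ≈ 0.0335
Since p ≈ 0.0335 < α = 0.05, reject H0; the data support H1.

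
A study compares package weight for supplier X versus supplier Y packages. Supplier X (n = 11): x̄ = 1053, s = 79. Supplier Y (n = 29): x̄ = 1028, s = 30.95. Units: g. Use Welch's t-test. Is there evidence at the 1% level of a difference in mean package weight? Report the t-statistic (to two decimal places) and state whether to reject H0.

Let group 1 = supplier X, group 2 = supplier Y. H0: μ_1 = μ_2; H1: μ_1 ≠ μ_2 (Welch's two-sample t-test, two-sided).
t = (x̄_1 − x̄_2)/√(s_1²/n_1 + s_2²/n_2) = (1053 − 1028)/√(79²/11 + 30.95²/29) = 1.02
Welch–Satterthwaite df ≈ 11.18
Two-sided p-value ≈ 0.329
Since p ≈ 0.329 > α = 0.01, fail to reject H0; the data do not provide sufficient evidence against H0.

t = 1.02; fail to reject H0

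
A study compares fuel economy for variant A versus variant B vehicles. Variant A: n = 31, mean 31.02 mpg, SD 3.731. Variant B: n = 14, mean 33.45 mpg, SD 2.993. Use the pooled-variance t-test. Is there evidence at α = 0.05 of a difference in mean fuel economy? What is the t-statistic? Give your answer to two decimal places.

Let group 1 = variant A, group 2 = variant B. H0: μ_1 = μ_2; H1: μ_1 ≠ μ_2 (two-sample pooled-variance t-test, two-sided).
s_p² = [(31−1)·3.731² + (14−1)·2.993²]/(31+14−2) = 12.4201
t = (31.02 − 33.45)/√[12.4201·(1/31 + 1/14)] = -2.14
df = n₁ + n₂ − 2 = 43
Two-sided p-value ≈ 0.038
Since p ≈ 0.038 < α = 0.05, reject H0; the evidence is statistically significant.

-2.14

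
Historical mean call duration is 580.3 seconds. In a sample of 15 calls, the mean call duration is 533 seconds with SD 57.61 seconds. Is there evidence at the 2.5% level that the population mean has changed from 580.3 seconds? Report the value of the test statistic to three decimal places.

-3.180

H0: μ = 580.3; H1: μ ≠ 580.3 (one-sample t-test, two-sided).
t = (x̄ − μ₀)/(s/√n) = (533 − 580.3)/(57.61/√15) = -3.180
df = n − 1 = 14
Two-sided p-value ≈ 0.007
Since p ≈ 0.007 < α = 0.025, reject H0; the data support H1.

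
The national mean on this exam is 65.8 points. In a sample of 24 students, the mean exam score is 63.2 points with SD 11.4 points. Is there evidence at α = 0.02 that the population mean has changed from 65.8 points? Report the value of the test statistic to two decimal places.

H0: μ = 65.8; H1: μ ≠ 65.8 (one-sample t-test, two-sided).
t = (x̄ − μ₀)/(s/√n) = (63.2 − 65.8)/(11.4/√24) = -1.12
df = n − 1 = 23
Two-sided p-value ≈ 0.2754
Since p ≈ 0.2754 > α = 0.02, fail to reject H0; the data do not provide sufficient evidence against H0.

-1.12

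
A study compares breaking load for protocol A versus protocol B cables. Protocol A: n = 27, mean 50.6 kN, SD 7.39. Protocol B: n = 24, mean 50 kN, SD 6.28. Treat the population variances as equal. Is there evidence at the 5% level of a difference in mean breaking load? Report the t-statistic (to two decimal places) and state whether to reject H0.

Let group 1 = protocol A, group 2 = protocol B. H0: μ_1 = μ_2; H1: μ_1 ≠ μ_2 (two-sample pooled-variance t-test, two-sided).
s_p² = [(27−1)·7.39² + (24−1)·6.28²]/(27+24−2) = 47.4898
t = (50.6 − 50)/√[47.4898·(1/27 + 1/24)] = 0.31
df = n₁ + n₂ − 2 = 49
Two-sided p-value ≈ 0.758
Since p ≈ 0.758 > α = 0.05, fail to reject H0; the evidence is not statistically significant.

t = 0.31; fail to reject H0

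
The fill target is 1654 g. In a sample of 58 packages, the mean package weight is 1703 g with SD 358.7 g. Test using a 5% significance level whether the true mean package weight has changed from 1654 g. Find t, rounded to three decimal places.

H0: μ = 1654; H1: μ ≠ 1654 (one-sample t-test, two-sided).
t = (x̄ − μ₀)/(s/√n) = (1703 − 1654)/(358.7/√58) = 1.040
df = n − 1 = 57
Two-sided p-value ≈ 0.303
Since p ≈ 0.303 > α = 0.05, fail to reject H0; the data do not provide sufficient evidence against H0.

1.040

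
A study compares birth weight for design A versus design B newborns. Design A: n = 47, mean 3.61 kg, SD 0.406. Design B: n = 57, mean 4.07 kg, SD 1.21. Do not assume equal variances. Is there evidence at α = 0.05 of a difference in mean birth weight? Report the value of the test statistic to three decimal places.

Let group 1 = design A, group 2 = design B. H0: μ_1 = μ_2; H1: μ_1 ≠ μ_2 (Welch's two-sample t-test, two-sided).
t = (x̄_1 − x̄_2)/√(s_1²/n_1 + s_2²/n_2) = (3.61 − 4.07)/√(0.406²/47 + 1.21²/57) = -2.692
Welch–Satterthwaite df ≈ 70.73
Two-sided p-value ≈ 0.009
Since p ≈ 0.009 < α = 0.05, reject H0; the data support H1.

-2.692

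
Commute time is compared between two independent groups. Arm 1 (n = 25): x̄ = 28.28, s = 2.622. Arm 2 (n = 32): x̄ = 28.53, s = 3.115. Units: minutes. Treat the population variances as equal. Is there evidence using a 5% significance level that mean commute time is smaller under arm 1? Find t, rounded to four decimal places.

Let group 1 = arm 1, group 2 = arm 2. H0: μ_1 = μ_2; H1: μ_1 < μ_2 (two-sample pooled-variance t-test, left-tailed).
s_p² = [(25−1)·2.622² + (32−1)·3.115²]/(25+32−2) = 8.46904
t = (28.28 − 28.53)/√[8.46904·(1/25 + 1/32)] = -0.3218
df = n₁ + n₂ − 2 = 55
p-value = P(T ≤ -0.3218) ≈ 0.3744
Since p ≈ 0.3744 > α = 0.05, fail to reject H0; the evidence is not statistically significant.

-0.3218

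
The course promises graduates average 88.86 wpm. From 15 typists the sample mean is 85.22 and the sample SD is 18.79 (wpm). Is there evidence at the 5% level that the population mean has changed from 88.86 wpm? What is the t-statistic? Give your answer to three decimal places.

-0.750

H0: μ = 88.86; H1: μ ≠ 88.86 (one-sample t-test, two-sided).
t = (x̄ − μ₀)/(s/√n) = (85.22 − 88.86)/(18.79/√15) = -0.750
df = n − 1 = 14
Two-sided p-value ≈ 0.466
Since p ≈ 0.466 > α = 0.05, fail to reject H0; the data do not provide sufficient evidence against H0.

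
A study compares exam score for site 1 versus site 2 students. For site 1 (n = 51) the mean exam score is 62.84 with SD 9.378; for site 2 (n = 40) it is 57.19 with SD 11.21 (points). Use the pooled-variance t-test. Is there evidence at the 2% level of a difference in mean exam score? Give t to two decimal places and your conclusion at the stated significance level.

t = 2.62; reject H0

Let group 1 = site 1, group 2 = site 2. H0: μ_1 = μ_2; H1: μ_1 ≠ μ_2 (two-sample pooled-variance t-test, two-sided).
s_p² = [(51−1)·9.378² + (40−1)·11.21²]/(51+40−2) = 104.475
t = (62.84 − 57.19)/√[104.475·(1/51 + 1/40)] = 2.62
df = n₁ + n₂ − 2 = 89
Two-sided p-value ≈ 0.010
Since p ≈ 0.010 < α = 0.02, reject H0; the data support H1.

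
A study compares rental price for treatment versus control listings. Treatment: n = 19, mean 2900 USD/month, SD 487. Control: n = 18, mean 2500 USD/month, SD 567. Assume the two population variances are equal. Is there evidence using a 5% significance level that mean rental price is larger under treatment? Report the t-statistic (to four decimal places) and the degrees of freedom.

Let group 1 = treatment, group 2 = control. H0: μ_1 = μ_2; H1: μ_1 > μ_2 (two-sample pooled-variance t-test, right-tailed).
s_p² = [(19−1)·487² + (18−1)·567²]/(19+18−2) = 278124
t = (2900 − 2500)/√[278124·(1/19 + 1/18)] = 2.3060
df = n₁ + n₂ − 2 = 35
p-value = P(T ≥ 2.3060) ≈ 0.0136
Since p ≈ 0.0136 < α = 0.05, reject H0; the data support H1.

t = 2.3060, df = 35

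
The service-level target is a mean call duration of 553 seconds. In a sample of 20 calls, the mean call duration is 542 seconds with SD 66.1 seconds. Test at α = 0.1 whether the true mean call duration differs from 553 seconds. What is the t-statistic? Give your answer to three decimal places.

H0: μ = 553; H1: μ ≠ 553 (one-sample t-test, two-sided).
t = (x̄ − μ₀)/(s/√n) = (542 − 553)/(66.1/√20) = -0.744
df = n − 1 = 19
Two-sided p-value ≈ 0.4658
Since p ≈ 0.4658 > α = 0.1, fail to reject H0; the data do not provide sufficient evidence against H0.

-0.744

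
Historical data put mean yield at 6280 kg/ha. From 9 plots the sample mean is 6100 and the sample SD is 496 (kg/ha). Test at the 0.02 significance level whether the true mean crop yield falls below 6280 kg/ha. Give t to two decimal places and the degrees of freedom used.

H0: μ = 6280; H1: μ < 6280 (one-sample t-test, left-tailed).
t = (x̄ − μ₀)/(s/√n) = (6100 − 6280)/(496/√9) = -1.09
df = n − 1 = 8
p-value = P(T ≤ -1.09) ≈ 0.1540
Since p ≈ 0.1540 > α = 0.02, fail to reject H0; the evidence is not statistically significant.

t = -1.09, df = 8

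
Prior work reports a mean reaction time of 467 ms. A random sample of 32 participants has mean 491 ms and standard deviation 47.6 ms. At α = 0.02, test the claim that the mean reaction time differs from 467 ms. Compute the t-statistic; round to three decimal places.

H0: μ = 467; H1: μ ≠ 467 (one-sample t-test, two-sided).
t = (x̄ − μ₀)/(s/√n) = (491 − 467)/(47.6/√32) = 2.852
df = n − 1 = 31
Two-sided p-value ≈ 0.0077
Since p ≈ 0.0077 < α = 0.02, reject H0; the evidence is statistically significant.

2.852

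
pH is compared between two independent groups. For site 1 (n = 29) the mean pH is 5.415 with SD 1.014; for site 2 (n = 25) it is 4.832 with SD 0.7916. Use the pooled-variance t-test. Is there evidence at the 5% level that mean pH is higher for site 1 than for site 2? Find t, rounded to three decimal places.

Let group 1 = site 1, group 2 = site 2. H0: μ_1 = μ_2; H1: μ_1 > μ_2 (two-sample pooled-variance t-test, right-tailed).
s_p² = [(29−1)·1.014² + (25−1)·0.7916²]/(29+25−2) = 0.842858
t = (5.415 − 4.832)/√[0.842858·(1/29 + 1/25)] = 2.327
df = n₁ + n₂ − 2 = 52
p-value = P(T ≥ 2.327) ≈ 0.0120
Since p ≈ 0.0120 < α = 0.05, reject H0; the evidence is statistically significant.

2.327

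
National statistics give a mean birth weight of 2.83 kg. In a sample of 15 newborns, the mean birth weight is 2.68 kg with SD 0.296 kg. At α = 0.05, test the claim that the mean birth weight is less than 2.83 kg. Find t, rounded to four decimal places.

H0: μ = 2.83; H1: μ < 2.83 (one-sample t-test, left-tailed).
t = (x̄ − μ₀)/(s/√n) = (2.68 − 2.83)/(0.296/√15) = -1.9627
df = n − 1 = 14
p-value = P(T ≤ -1.9627) ≈ 0.0349
Since p ≈ 0.0349 < α = 0.05, reject H0; the data support H1.

-1.9627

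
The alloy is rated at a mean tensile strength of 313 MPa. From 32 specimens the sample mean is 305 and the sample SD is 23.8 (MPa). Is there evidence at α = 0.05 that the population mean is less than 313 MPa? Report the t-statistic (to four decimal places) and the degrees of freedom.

t = -1.9015, df = 31

H0: μ = 313; H1: μ < 313 (one-sample t-test, left-tailed).
t = (x̄ − μ₀)/(s/√n) = (305 − 313)/(23.8/√32) = -1.9015
df = n − 1 = 31
p-value = P(T ≤ -1.9015) ≈ 0.033
Since p ≈ 0.033 < α = 0.05, reject H0; the data support H1.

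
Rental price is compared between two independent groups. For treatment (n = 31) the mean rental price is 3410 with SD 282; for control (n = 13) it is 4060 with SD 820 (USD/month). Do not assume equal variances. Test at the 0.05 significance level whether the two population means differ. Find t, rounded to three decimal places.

-2.790

Let group 1 = treatment, group 2 = control. H0: μ_1 = μ_2; H1: μ_1 ≠ μ_2 (Welch's two-sample t-test, two-sided).
t = (x̄_1 − x̄_2)/√(s_1²/n_1 + s_2²/n_2) = (3410 − 4060)/√(282²/31 + 820²/13) = -2.790
Welch–Satterthwaite df ≈ 13.21
Two-sided p-value ≈ 0.0151
Since p ≈ 0.0151 < α = 0.05, reject H0; the evidence is statistically significant.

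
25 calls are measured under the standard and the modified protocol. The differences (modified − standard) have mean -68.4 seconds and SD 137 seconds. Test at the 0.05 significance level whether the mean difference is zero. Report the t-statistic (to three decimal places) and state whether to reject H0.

H0: μ_d = 0; H1: μ_d ≠ 0 (paired t-test on the differences, two-sided).
t = d̄/(s_d/√n) = -68.4/(137/√25) = -2.496
df = n − 1 = 24
Two-sided p-value ≈ 0.0198
Since p ≈ 0.0198 < α = 0.05, reject H0; the data support H1.

t = -2.496; reject H0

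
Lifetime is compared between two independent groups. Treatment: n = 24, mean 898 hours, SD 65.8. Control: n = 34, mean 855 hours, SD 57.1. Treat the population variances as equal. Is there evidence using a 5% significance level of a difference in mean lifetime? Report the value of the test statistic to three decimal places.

Let group 1 = treatment, group 2 = control. H0: μ_1 = μ_2; H1: μ_1 ≠ μ_2 (two-sample pooled-variance t-test, two-sided).
s_p² = [(24−1)·65.8² + (34−1)·57.1²]/(24+34−2) = 3699.56
t = (898 − 855)/√[3699.56·(1/24 + 1/34)] = 2.652
df = n₁ + n₂ − 2 = 56
Two-sided p-value ≈ 0.0104
Since p ≈ 0.0104 < α = 0.05, reject H0; the data support H1.

2.652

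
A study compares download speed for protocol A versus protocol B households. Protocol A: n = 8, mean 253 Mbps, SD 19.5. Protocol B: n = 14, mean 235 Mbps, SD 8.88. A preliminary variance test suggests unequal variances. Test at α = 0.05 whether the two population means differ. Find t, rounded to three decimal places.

2.469

Let group 1 = protocol A, group 2 = protocol B. H0: μ_1 = μ_2; H1: μ_1 ≠ μ_2 (Welch's two-sample t-test, two-sided).
t = (x̄_1 − x̄_2)/√(s_1²/n_1 + s_2²/n_2) = (253 − 235)/√(19.5²/8 + 8.88²/14) = 2.469
Welch–Satterthwaite df ≈ 8.69
Two-sided p-value ≈ 0.037
Since p ≈ 0.037 < α = 0.05, reject H0; the evidence is statistically significant.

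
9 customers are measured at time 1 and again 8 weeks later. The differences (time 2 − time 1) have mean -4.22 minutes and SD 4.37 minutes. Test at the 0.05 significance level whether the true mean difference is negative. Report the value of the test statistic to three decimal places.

H0: μ_d = 0; H1: μ_d < 0 (paired t-test on the differences, left-tailed).
t = d̄/(s_d/√n) = -4.22/(4.37/√9) = -2.897
df = n − 1 = 8
p-value = P(T ≤ -2.897) ≈ 0.0100
Since p ≈ 0.0100 < α = 0.05, reject H0; the evidence is statistically significant.

-2.897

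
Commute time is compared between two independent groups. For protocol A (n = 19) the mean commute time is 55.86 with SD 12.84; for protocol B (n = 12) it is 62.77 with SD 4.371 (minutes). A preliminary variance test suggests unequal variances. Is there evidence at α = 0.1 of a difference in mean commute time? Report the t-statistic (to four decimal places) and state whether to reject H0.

t = -2.1563; reject H0

Let group 1 = protocol A, group 2 = protocol B. H0: μ_1 = μ_2; H1: μ_1 ≠ μ_2 (Welch's two-sample t-test, two-sided).
t = (x̄_1 − x̄_2)/√(s_1²/n_1 + s_2²/n_2) = (55.86 − 62.77)/√(12.84²/19 + 4.371²/12) = -2.1563
Welch–Satterthwaite df ≈ 23.90
Two-sided p-value ≈ 0.041
Since p ≈ 0.041 < α = 0.1, reject H0; the data support H1.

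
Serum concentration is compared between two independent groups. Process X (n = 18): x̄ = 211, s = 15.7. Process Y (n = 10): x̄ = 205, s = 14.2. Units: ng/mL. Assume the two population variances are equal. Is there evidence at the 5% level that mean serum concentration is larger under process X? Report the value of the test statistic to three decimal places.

1.001

Let group 1 = process X, group 2 = process Y. H0: μ_1 = μ_2; H1: μ_1 > μ_2 (two-sample pooled-variance t-test, right-tailed).
s_p² = [(18−1)·15.7² + (10−1)·14.2²]/(18+10−2) = 230.965
t = (211 − 205)/√[230.965·(1/18 + 1/10)] = 1.001
df = n₁ + n₂ − 2 = 26
p-value = P(T ≥ 1.001) ≈ 0.1630
Since p ≈ 0.1630 > α = 0.05, fail to reject H0; the data do not provide sufficient evidence against H0.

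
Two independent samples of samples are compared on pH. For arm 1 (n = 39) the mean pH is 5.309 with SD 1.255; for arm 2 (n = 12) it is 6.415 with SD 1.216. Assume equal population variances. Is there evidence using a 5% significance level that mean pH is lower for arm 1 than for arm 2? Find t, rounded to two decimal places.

Let group 1 = arm 1, group 2 = arm 2. H0: μ_1 = μ_2; H1: μ_1 < μ_2 (two-sample pooled-variance t-test, left-tailed).
s_p² = [(39−1)·1.255² + (12−1)·1.216²]/(39+12−2) = 1.55339
t = (5.309 − 6.415)/√[1.55339·(1/39 + 1/12)] = -2.69
df = n₁ + n₂ − 2 = 49
p-value = P(T ≤ -2.69) ≈ 0.0049
Since p ≈ 0.0049 < α = 0.05, reject H0; the data support H1.

-2.69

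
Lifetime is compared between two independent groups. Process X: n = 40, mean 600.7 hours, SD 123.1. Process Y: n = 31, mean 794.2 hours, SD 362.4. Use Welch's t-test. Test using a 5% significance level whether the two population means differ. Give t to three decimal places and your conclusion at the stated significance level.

t = -2.848; reject H0

Let group 1 = process X, group 2 = process Y. H0: μ_1 = μ_2; H1: μ_1 ≠ μ_2 (Welch's two-sample t-test, two-sided).
t = (x̄_1 − x̄_2)/√(s_1²/n_1 + s_2²/n_2) = (600.7 − 794.2)/√(123.1²/40 + 362.4²/31) = -2.848
Welch–Satterthwaite df ≈ 35.39
Two-sided p-value ≈ 0.0073
Since p ≈ 0.0073 < α = 0.05, reject H0; the data support H1.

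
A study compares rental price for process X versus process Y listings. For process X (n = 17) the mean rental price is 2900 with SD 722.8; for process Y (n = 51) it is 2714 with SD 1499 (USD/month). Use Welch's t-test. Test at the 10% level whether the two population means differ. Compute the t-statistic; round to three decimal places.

0.680

Let group 1 = process X, group 2 = process Y. H0: μ_1 = μ_2; H1: μ_1 ≠ μ_2 (Welch's two-sample t-test, two-sided).
t = (x̄_1 − x̄_2)/√(s_1²/n_1 + s_2²/n_2) = (2900 − 2714)/√(722.8²/17 + 1499²/51) = 0.680
Welch–Satterthwaite df ≈ 57.16
Two-sided p-value ≈ 0.4992
Since p ≈ 0.4992 > α = 0.1, fail to reject H0; the evidence is not statistically significant.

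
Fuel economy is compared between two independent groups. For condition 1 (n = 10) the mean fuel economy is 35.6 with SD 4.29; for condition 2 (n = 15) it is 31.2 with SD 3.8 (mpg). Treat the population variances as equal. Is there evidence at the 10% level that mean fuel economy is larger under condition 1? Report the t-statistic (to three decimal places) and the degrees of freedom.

t = 2.695, df = 23

Let group 1 = condition 1, group 2 = condition 2. H0: μ_1 = μ_2; H1: μ_1 > μ_2 (two-sample pooled-variance t-test, right-tailed).
s_p² = [(10−1)·4.29² + (15−1)·3.8²]/(10+15−2) = 15.9912
t = (35.6 − 31.2)/√[15.9912·(1/10 + 1/15)] = 2.695
df = n₁ + n₂ − 2 = 23
p-value = P(T ≥ 2.695) ≈ 0.006
Since p ≈ 0.006 < α = 0.1, reject H0; the data support H1.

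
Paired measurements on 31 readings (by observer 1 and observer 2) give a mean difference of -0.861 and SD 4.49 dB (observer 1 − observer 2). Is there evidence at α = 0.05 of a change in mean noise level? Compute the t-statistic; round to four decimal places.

-1.0677

H0: μ_d = 0; H1: μ_d ≠ 0 (paired t-test on the differences, two-sided).
t = d̄/(s_d/√n) = -0.861/(4.49/√31) = -1.0677
df = n − 1 = 30
Two-sided p-value ≈ 0.294
Since p ≈ 0.294 > α = 0.05, fail to reject H0; the data do not provide sufficient evidence against H0.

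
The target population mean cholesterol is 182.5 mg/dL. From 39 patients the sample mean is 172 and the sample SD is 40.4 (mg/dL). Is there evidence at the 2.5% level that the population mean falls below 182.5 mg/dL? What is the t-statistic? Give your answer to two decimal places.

-1.62

H0: μ = 182.5; H1: μ < 182.5 (one-sample t-test, left-tailed).
t = (x̄ − μ₀)/(s/√n) = (172 − 182.5)/(40.4/√39) = -1.62
df = n − 1 = 38
p-value = P(T ≤ -1.62) ≈ 0.056
Since p ≈ 0.056 > α = 0.025, fail to reject H0; the data do not provide sufficient evidence against H0.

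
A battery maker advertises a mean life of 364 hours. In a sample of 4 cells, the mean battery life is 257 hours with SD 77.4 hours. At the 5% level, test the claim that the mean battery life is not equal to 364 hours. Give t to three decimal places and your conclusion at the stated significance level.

t = -2.765; fail to reject H0

H0: μ = 364; H1: μ ≠ 364 (one-sample t-test, two-sided).
t = (x̄ − μ₀)/(s/√n) = (257 − 364)/(77.4/√4) = -2.765
df = n − 1 = 3
Two-sided p-value ≈ 0.0699
Since p ≈ 0.0699 > α = 0.05, fail to reject H0; the data do not provide sufficient evidence against H0.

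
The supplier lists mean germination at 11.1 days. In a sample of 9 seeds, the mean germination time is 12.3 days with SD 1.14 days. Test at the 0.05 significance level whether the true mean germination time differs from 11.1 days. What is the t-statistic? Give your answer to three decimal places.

3.158

H0: μ = 11.1; H1: μ ≠ 11.1 (one-sample t-test, two-sided).
t = (x̄ − μ₀)/(s/√n) = (12.3 − 11.1)/(1.14/√9) = 3.158
df = n − 1 = 8
Two-sided p-value ≈ 0.0134
Since p ≈ 0.0134 < α = 0.05, reject H0; the data support H1.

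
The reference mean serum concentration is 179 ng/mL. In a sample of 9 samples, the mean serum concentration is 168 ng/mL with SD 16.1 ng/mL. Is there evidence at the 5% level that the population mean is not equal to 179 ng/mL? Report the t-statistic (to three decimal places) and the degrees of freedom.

H0: μ = 179; H1: μ ≠ 179 (one-sample t-test, two-sided).
t = (x̄ − μ₀)/(s/√n) = (168 − 179)/(16.1/√9) = -2.050
df = n − 1 = 8
Two-sided p-value ≈ 0.0745
Since p ≈ 0.0745 > α = 0.05, fail to reject H0; the evidence is not statistically significant.

t = -2.050, df = 8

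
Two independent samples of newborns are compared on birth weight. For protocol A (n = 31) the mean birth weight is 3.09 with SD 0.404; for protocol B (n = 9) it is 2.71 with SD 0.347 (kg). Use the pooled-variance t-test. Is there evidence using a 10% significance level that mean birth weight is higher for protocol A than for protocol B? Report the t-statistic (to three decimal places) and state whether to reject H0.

Let group 1 = protocol A, group 2 = protocol B. H0: μ_1 = μ_2; H1: μ_1 > μ_2 (two-sample pooled-variance t-test, right-tailed).
s_p² = [(31−1)·0.404² + (9−1)·0.347²]/(31+9−2) = 0.154204
t = (3.09 − 2.71)/√[0.154204·(1/31 + 1/9)] = 2.556
df = n₁ + n₂ − 2 = 38
p-value = P(T ≥ 2.556) ≈ 0.007
Since p ≈ 0.007 < α = 0.1, reject H0; the data support H1.

t = 2.556; reject H0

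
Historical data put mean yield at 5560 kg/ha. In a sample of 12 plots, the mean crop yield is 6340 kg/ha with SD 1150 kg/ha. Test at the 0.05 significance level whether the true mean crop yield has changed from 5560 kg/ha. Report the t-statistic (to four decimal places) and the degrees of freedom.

H0: μ = 5560; H1: μ ≠ 5560 (one-sample t-test, two-sided).
t = (x̄ − μ₀)/(s/√n) = (6340 − 5560)/(1150/√12) = 2.3496
df = n − 1 = 11
Two-sided p-value ≈ 0.039
Since p ≈ 0.039 < α = 0.05, reject H0; the data support H1.

t = 2.3496, df = 11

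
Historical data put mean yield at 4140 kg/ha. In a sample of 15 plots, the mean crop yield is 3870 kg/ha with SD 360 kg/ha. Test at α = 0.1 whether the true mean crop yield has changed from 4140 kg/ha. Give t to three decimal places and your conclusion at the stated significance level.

t = -2.905; reject H0

H0: μ = 4140; H1: μ ≠ 4140 (one-sample t-test, two-sided).
t = (x̄ − μ₀)/(s/√n) = (3870 − 4140)/(360/√15) = -2.905
df = n − 1 = 14
Two-sided p-value ≈ 0.0115
Since p ≈ 0.0115 < α = 0.1, reject H0; the evidence is statistically significant.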